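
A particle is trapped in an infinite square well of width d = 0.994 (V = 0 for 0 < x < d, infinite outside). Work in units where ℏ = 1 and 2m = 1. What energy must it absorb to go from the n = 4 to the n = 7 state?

ΔE = 330

E_n = n²π²ℏ²/(2md²), so ΔE = (7² − 4²) π²ℏ²/(2md²).
ΔE = 33 × π² / (2 × 0.5 × 0.994²) = 329.6.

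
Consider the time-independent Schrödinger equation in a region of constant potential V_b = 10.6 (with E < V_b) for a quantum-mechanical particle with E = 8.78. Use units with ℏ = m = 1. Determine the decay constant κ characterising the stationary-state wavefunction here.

Since E < V_b the TISE in this region is ψ'' = κ²ψ with κ = √(2m(V_b − E))/ℏ.
κ = √(2 × 1 × 1.82) = 1.908.

κ = 1.91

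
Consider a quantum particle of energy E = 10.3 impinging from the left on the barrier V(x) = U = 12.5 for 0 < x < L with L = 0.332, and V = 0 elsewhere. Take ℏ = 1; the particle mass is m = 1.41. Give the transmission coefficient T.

T = 0.404

Since E < U the interior solution is evanescent with decay constant κ = √(2m(U − E))/ℏ = 2.491.
κL = 0.8269, sinh(κL) = 0.9245.
Matching ψ, ψ′ at both faces gives T = [1 + U² sinh²(κL) / (4E(U − E))]⁻¹ = 1/2.473 = 0.404.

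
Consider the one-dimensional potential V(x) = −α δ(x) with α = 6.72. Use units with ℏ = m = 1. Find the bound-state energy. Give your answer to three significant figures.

E = -22.6

For x ≠ 0 the bound state is ψ ∝ e^{−κ|x|}; integrating the TISE across the delta gives the cusp condition 2κ = 2mα/ℏ², so κ = 6.720.
Then E = −ℏ²κ²/(2m) = −mα²/(2ℏ²) = -22.58.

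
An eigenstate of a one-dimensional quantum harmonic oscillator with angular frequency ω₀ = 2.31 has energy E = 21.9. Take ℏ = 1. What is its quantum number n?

n = 9

E_n = ℏω₀(n + ½) ⇒ n = E/(ℏω₀) − ½ = 21.9/2.31 − 0.5 = 8.981 → n = 9.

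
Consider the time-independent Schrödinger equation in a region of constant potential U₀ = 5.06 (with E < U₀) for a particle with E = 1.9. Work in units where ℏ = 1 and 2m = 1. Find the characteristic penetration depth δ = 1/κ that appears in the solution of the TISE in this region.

δ = 0.563

Since E < U₀ the TISE in this region is ψ'' = κ²ψ with κ = √(2m(U₀ − E))/ℏ.
κ = √(2 × 0.5 × 3.16) = 1.778. The penetration depth is δ = 1/κ = 0.563.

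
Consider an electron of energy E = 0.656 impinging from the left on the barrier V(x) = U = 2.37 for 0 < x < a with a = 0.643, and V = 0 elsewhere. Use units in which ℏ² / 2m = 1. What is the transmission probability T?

T = 0.473

E < U: inside the barrier ψ ∝ e^{±κx} with κ = √(2m(U − E))/ℏ = 1.309.
κa = 0.8418, sinh(κa) = 0.9448.
The exact tunnelling result is T⁻¹ = 1 + U² sinh²(κa) / [4E(U − E)] = 2.115, so T = 0.473.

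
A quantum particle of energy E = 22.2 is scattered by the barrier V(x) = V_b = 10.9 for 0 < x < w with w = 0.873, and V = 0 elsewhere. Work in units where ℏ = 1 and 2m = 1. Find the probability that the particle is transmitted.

T = 0.995

Above the barrier the interior wavenumber is k₂ = √(2m(E − V_b))/ℏ = 3.362, giving phase k₂w = 2.935.
T = [1 + V_b² sin²(k₂w) / (4E(E − V_b))]⁻¹ = 1/1.005 = 0.995.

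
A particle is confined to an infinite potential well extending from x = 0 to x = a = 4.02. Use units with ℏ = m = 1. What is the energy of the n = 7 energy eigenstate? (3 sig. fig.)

The infinite-well eigenfunctions ψ_n = √(2/a) sin(nπx/a) vanish at both walls, giving E_n = n²π²ℏ²/(2ma²).
E_7 = 7² × π² / (2 × 1 × 4.02²) = 14.96.

E = 15.0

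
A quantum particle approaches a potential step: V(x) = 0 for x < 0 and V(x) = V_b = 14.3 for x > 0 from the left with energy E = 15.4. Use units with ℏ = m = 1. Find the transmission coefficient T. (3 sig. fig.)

T = 0.666

On each side the TISE gives plane waves with k = √(2m(E − V))/ℏ: k₁ = √(2·1·15.4) = 5.550, k₂ = √(2·1·1.1) = 1.483.
Continuity of ψ and ψ′ at the step yields the reflection amplitude r = (k₁ − k₂)/(k₁ + k₂) = 0.5782; thus R = |r|² = 0.3343, T = 0.6657.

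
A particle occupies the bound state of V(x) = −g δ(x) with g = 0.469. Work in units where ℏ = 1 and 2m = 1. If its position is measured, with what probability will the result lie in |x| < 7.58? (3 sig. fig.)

P = 0.971

The normalised bound state is ψ = √κ e^{−κ|x|} with κ = mg/ℏ² = 0.2345.
P(|x| < d) = ∫_{−d}^{d} κ e^{−2κ|x|} dx = 1 − e^{−2κd} = 1 − e^{−3.555} = 0.9714.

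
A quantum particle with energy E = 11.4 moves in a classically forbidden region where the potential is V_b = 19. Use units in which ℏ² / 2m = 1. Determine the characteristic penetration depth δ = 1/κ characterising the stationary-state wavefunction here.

Since E < V_b the TISE in this region is ψ'' = κ²ψ with κ = √(2m(V_b − E))/ℏ.
κ = √(2 × 0.5 × 7.6) = 2.757. The penetration depth is δ = 1/κ = 0.363.

δ = 0.363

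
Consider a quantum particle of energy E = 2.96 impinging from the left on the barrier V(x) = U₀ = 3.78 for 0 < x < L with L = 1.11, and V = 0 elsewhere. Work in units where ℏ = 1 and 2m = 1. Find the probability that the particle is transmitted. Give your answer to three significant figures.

Since E < U₀ the interior solution is evanescent with decay constant κ = √(2m(U₀ − E))/ℏ = 0.9055.
κL = 1.005, sinh(κL) = 1.183.
The exact tunnelling result is T⁻¹ = 1 + U₀² sinh²(κL) / [4E(U₀ − E)] = 3.060, so T = 0.327.

T = 0.327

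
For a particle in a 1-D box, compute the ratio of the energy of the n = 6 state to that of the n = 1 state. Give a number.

36

E_n = n²π²ℏ²/(2mL²) so the ratio is n₂²/n₁² = 36/1 = 36.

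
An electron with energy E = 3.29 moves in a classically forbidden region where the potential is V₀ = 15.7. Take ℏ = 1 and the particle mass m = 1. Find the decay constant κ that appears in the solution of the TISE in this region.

Since E < V₀ the TISE in this region is ψ'' = κ²ψ with κ = √(2m(V₀ − E))/ℏ.
κ = √(2 × 1 × 12.41) = 4.982.

κ = 4.98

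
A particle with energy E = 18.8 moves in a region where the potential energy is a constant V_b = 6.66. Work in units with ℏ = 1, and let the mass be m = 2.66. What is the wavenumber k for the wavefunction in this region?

With E > V_b the solution is oscillatory, ψ ∝ e^{±ikx} with k = √(2m(E − V_b))/ℏ.
k = √(2 × 2.66 × 12.14) = 8.036.

k = 8.04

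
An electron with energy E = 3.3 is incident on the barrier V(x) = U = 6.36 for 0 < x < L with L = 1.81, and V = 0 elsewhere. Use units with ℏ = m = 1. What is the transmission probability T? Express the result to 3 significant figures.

T = 0.000515

E < U: inside the barrier ψ ∝ e^{±κx} with κ = √(2m(U − E))/ℏ = 2.474.
κL = 4.478, sinh(κL) = 44.01.
The exact tunnelling result is T⁻¹ = 1 + U² sinh²(κL) / [4E(U − E)] = 1941, so T = 0.000515.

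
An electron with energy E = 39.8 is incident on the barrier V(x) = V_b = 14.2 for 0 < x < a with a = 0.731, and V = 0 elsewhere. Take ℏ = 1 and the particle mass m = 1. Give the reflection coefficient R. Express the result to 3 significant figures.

R = 0.0360

E > V_b: inside the barrier k₂ = √(2m(E − V_b))/ℏ = 7.155, k₂a = 5.231.
Matching at both interfaces gives T⁻¹ = 1 + V_b² sin²(k₂a) / [4E(E − V_b)] = 1.037, hence T = 0.964.
R = 1 − T = 0.0360.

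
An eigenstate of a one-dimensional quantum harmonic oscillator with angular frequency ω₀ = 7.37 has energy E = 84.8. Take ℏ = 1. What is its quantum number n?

n = 11

E_n = ℏω₀(n + ½) ⇒ n = E/(ℏω₀) − ½ = 84.8/7.37 − 0.5 = 11.006 → n = 11.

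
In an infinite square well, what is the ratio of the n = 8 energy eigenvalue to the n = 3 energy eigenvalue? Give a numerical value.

Since E_n ∝ n², the ratio is (8/3)² = 7.11111.

7.11111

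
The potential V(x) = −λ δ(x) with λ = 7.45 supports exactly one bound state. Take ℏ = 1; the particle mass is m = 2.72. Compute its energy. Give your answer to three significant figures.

E = -75.5

The bound state is ψ(x) = √κ e^{−κ|x|}. The derivative jump ψ'(0⁺) − ψ'(0⁻) = −(2mλ/ℏ²)ψ(0) fixes κ = mλ/ℏ² = 20.26.
Then E = −ℏ²κ²/(2m) = −mλ²/(2ℏ²) = -75.48.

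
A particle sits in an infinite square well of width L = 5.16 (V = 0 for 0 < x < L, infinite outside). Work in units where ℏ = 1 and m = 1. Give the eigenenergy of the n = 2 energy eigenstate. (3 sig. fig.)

The infinite-well eigenfunctions ψ_n = √(2/L) sin(nπx/L) vanish at both walls, giving E_n = n²π²ℏ²/(2mL²).
E_2 = 2² × π² / (2 × 1 × 5.16²) = 0.7414.

E = 0.741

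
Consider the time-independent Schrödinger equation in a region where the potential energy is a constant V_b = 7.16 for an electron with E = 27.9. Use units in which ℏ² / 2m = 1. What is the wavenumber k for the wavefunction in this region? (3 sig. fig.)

k = 4.55

With E > V_b the solution is oscillatory, ψ ∝ e^{±ikx} with k = √(2m(E − V_b))/ℏ.
k = √(2 × 0.5 × 20.74) = 4.554.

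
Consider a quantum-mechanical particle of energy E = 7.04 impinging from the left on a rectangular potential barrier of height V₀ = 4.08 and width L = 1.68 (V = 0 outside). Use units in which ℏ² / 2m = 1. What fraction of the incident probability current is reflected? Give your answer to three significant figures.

R = 0.0122

Above the barrier the interior wavenumber is k₂ = √(2m(E − V₀))/ℏ = 1.720, giving phase k₂L = 2.890.
T = [1 + V₀² sin²(k₂L) / (4E(E − V₀))]⁻¹ = 1/1.012 = 0.988.
R = 1 − T = 0.0122.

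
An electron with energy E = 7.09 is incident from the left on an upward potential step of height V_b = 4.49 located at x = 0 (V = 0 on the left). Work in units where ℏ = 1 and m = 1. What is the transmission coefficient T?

T = 0.940

The wavenumbers are k₁ = √(2mE)/ℏ = 3.766 on the left and k₂ = √(2m(E − V_b))/ℏ = 2.280 on the right.
Continuity of ψ and ψ′ at the step yields the reflection amplitude r = (k₁ − k₂)/(k₁ + k₂) = 0.2457; thus R = |r|² = 0.06035, T = 0.9396.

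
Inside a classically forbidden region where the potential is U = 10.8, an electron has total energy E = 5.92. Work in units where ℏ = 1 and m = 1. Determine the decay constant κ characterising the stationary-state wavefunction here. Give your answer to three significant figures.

Since E < U the TISE in this region is ψ'' = κ²ψ with κ = √(2m(U − E))/ℏ.
κ = √(2 × 1 × 4.88) = 3.124.

κ = 3.12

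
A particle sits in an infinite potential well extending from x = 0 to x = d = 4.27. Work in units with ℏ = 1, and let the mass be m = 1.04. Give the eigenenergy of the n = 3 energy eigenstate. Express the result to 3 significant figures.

E = 2.34

Requiring ψ(0) = ψ(d) = 0 quantises k = nπ/d, hence E_n = ℏ²k²/2m = n²π²ℏ²/(2md²).
E_3 = 3² × π² / (2 × 1.04 × 4.27²) = 2.342.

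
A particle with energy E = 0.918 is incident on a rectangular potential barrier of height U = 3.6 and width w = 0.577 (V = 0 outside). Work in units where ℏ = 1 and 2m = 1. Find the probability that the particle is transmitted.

T = 0.389

E < U: inside the barrier ψ ∝ e^{±κx} with κ = √(2m(U − E))/ℏ = 1.638.
κw = 0.9449, sinh(κw) = 1.092.
Matching ψ, ψ′ at both faces gives T = [1 + U² sinh²(κw) / (4E(U − E))]⁻¹ = 1/2.569 = 0.389.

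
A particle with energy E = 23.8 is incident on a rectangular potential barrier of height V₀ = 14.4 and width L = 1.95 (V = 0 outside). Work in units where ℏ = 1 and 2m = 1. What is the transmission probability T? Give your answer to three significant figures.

T = 0.980

Above the barrier the interior wavenumber is k₂ = √(2m(E − V₀))/ℏ = 3.066, giving phase k₂L = 5.979.
T = [1 + V₀² sin²(k₂L) / (4E(E − V₀))]⁻¹ = 1/1.021 = 0.980.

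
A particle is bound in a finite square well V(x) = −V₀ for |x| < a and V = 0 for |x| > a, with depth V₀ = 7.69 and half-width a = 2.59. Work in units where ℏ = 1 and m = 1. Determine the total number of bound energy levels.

N = 7

Define the well-strength parameter z₀ = (a/ℏ)√(2mV₀) = 2.59 × √(2·1·7.69) = 10.16.
The even/odd transcendental equations gain one root per π/2 in z₀, giving N = 1 + ⌊2z₀/π⌋ = 1 + ⌊6.466⌋ = 7.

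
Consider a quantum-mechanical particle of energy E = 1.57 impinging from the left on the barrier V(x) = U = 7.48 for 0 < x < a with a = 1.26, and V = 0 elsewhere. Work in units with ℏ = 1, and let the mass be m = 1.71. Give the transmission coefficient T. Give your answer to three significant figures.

Since E < U the interior solution is evanescent with decay constant κ = √(2m(U − E))/ℏ = 4.496.
κa = 5.665, sinh(κa) = 144.2.
Matching ψ, ψ′ at both faces gives T = [1 + U² sinh²(κa) / (4E(U − E))]⁻¹ = 1/31370 = 0.0000319.

T = 0.0000319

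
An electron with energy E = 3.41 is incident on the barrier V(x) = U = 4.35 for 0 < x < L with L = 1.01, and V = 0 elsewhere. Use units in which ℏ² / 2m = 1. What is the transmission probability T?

E < U: inside the barrier ψ ∝ e^{±κx} with κ = √(2m(U − E))/ℏ = 0.9695.
κL = 0.9792, sinh(κL) = 1.143.
Matching ψ, ψ′ at both faces gives T = [1 + U² sinh²(κL) / (4E(U − E))]⁻¹ = 1/2.929 = 0.341.

T = 0.341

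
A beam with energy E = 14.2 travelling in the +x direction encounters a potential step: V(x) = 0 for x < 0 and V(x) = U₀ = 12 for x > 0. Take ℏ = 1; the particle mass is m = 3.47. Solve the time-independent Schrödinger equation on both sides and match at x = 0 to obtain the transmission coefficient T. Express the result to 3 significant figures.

The wavenumbers are k₁ = √(2mE)/ℏ = 9.927 on the left and k₂ = √(2m(E − U₀))/ℏ = 3.907 on the right.
Matching ψ and ψ′ at x = 0 gives r = (k₁ − k₂)/(k₁ + k₂), so R = r² = 0.1893 and T = 1 − R = 0.8107.

T = 0.811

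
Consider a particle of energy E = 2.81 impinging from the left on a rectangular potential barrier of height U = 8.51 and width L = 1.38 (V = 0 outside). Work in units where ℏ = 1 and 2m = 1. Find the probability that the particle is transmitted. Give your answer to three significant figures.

E < U: inside the barrier ψ ∝ e^{±κx} with κ = √(2m(U − E))/ℏ = 2.387.
κL = 3.295, sinh(κL) = 13.47.
Matching ψ, ψ′ at both faces gives T = [1 + U² sinh²(κL) / (4E(U − E))]⁻¹ = 1/206.0 = 0.00485.

T = 0.00485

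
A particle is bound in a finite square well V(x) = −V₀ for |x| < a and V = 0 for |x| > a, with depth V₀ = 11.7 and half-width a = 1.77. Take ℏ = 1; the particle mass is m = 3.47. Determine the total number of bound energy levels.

Define the well-strength parameter z₀ = (a/ℏ)√(2mV₀) = 1.77 × √(2·3.47·11.7) = 15.95.
The even/odd transcendental equations gain one root per π/2 in z₀, giving N = 1 + ⌊2z₀/π⌋ = 1 + ⌊10.15⌋ = 11.

N = 11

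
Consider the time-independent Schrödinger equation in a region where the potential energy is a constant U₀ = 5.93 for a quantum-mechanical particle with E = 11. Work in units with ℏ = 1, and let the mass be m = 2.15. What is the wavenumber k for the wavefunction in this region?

k = 4.67

With E > U₀ the solution is oscillatory, ψ ∝ e^{±ikx} with k = √(2m(E − U₀))/ℏ.
k = √(2 × 2.15 × 5.07) = 4.669.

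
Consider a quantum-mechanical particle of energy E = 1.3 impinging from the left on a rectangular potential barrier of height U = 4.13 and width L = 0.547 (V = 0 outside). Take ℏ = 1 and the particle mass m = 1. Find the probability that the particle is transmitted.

Since E < U the interior solution is evanescent with decay constant κ = √(2m(U − E))/ℏ = 2.379.
κL = 1.301, sinh(κL) = 1.701.
The exact tunnelling result is T⁻¹ = 1 + U² sinh²(κL) / [4E(U − E)] = 4.354, so T = 0.230.

T = 0.230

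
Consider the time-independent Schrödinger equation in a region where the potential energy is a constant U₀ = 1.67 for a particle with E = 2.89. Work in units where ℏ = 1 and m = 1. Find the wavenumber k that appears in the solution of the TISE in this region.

With E > U₀ the solution is oscillatory, ψ ∝ e^{±ikx} with k = √(2m(E − U₀))/ℏ.
k = √(2 × 1 × 1.22) = 1.562.

k = 1.56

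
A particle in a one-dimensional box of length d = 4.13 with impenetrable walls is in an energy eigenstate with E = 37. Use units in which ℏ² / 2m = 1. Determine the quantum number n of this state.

From E_n = n²π²ℏ²/(2md²) invert to n = √(2md²E)/(πℏ).
n = (4.13/π) × √(2 × 0.5 × 37) = 7.997 → n = 8.

n = 8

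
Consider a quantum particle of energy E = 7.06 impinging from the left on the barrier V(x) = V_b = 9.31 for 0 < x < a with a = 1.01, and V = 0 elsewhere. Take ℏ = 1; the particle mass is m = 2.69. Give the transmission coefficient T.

T = 0.00260

E < V_b: inside the barrier ψ ∝ e^{±κx} with κ = √(2m(V_b − E))/ℏ = 3.479.
κa = 3.514, sinh(κa) = 16.78.
Matching ψ, ψ′ at both faces gives T = [1 + V_b² sinh²(κa) / (4E(V_b − E))]⁻¹ = 1/384.9 = 0.00260.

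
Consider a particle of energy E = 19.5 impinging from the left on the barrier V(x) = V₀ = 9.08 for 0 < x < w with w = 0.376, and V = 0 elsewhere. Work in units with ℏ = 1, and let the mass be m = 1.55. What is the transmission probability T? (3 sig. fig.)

E > V₀: inside the barrier k₂ = √(2m(E − V₀))/ℏ = 5.683, k₂w = 2.137.
T = [1 + V₀² sin²(k₂w) / (4E(E − V₀))]⁻¹ = 1/1.072 = 0.933.

T = 0.933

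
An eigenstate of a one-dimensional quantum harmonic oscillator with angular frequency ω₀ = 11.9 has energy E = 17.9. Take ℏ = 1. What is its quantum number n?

n = 1

E_n = ℏω₀(n + ½) ⇒ n = E/(ℏω₀) − ½ = 17.9/11.9 − 0.5 = 1.004 → n = 1.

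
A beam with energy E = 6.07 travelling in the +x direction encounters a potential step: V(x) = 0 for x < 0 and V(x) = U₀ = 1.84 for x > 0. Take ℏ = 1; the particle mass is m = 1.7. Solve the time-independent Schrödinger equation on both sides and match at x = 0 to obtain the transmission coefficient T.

The wavenumbers are k₁ = √(2mE)/ℏ = 4.543 on the left and k₂ = √(2m(E − U₀))/ℏ = 3.792 on the right.
Continuity of ψ and ψ′ at the step yields the reflection amplitude r = (k₁ − k₂)/(k₁ + k₂) = 0.09004; thus R = |r|² = 0.008108, T = 0.9919.

T = 0.992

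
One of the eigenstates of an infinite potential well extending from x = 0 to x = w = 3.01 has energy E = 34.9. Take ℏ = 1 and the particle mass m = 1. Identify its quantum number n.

n = 8

From E_n = n²π²ℏ²/(2mw²) invert to n = √(2mw²E)/(πℏ).
n = (3.01/π) × √(2 × 1 × 34.9) = 8.005 → n = 8.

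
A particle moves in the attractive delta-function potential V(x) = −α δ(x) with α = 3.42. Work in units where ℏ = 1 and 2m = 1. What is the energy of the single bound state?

For x ≠ 0 the bound state is ψ ∝ e^{−κ|x|}; integrating the TISE across the delta gives the cusp condition 2κ = 2mα/ℏ², so κ = 1.710.
Then E = −ℏ²κ²/(2m) = −mα²/(2ℏ²) = -2.924.

E = -2.92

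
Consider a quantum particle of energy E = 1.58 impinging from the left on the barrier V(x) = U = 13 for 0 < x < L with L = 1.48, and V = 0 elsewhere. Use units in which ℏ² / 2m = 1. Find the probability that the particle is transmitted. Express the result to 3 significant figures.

E < U: inside the barrier ψ ∝ e^{±κx} with κ = √(2m(U − E))/ℏ = 3.379.
κL = 5.001, sinh(κL) = 74.31.
The exact tunnelling result is T⁻¹ = 1 + U² sinh²(κL) / [4E(U − E)] = 12930, so T = 0.0000773.

T = 0.0000773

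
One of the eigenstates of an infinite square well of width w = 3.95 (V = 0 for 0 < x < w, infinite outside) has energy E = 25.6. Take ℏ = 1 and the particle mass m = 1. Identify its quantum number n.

n = 9

For an infinite well E_n = n²π²ℏ²/(2mw²), so n = (w/πℏ)√(2mE).
n = (3.95/π) × √(2 × 1 × 25.6) = 8.997 → n = 9.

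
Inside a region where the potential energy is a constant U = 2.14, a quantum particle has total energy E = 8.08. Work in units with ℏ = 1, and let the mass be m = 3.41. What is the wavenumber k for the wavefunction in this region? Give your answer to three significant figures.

k = 6.36

With E > U the solution is oscillatory, ψ ∝ e^{±ikx} with k = √(2m(E − U))/ℏ.
k = √(2 × 3.41 × 5.94) = 6.365.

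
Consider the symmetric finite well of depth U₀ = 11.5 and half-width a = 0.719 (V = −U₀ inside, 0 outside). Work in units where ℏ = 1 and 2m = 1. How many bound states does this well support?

N = 2

Define the well-strength parameter z₀ = (a/ℏ)√(2mU₀) = 0.719 × √(2·0.5·11.5) = 2.438.
A new bound state (alternating even/odd) appears each time z₀ passes a multiple of π/2, so N = ⌊2z₀/π⌋ + 1 = ⌊1.552⌋ + 1 = 2.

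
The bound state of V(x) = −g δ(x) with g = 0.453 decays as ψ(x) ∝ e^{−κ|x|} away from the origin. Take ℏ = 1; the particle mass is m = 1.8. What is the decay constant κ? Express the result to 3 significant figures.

κ = 0.815

Integrating the TISE across x = 0 gives the cusp condition ψ'(0⁺) − ψ'(0⁻) = −(2mg/ℏ²)ψ(0).
With ψ ∝ e^{−κ|x|} this yields −2κ = −2mg/ℏ², so κ = mg/ℏ² = 0.8154.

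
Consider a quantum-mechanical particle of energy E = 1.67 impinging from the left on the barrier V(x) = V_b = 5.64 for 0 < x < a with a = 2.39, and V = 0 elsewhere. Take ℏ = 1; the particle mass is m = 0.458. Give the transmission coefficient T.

T = 0.000367

E < V_b: inside the barrier ψ ∝ e^{±κx} with κ = √(2m(V_b − E))/ℏ = 1.907.
κa = 4.558, sinh(κa) = 47.67.
Matching ψ, ψ′ at both faces gives T = [1 + V_b² sinh²(κa) / (4E(V_b − E))]⁻¹ = 1/2727 = 0.000367.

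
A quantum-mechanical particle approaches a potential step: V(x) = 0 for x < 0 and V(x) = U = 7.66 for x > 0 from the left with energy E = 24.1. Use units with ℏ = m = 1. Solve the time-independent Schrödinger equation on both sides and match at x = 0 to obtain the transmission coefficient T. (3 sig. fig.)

The wavenumbers are k₁ = √(2mE)/ℏ = 6.943 on the left and k₂ = √(2m(E − U))/ℏ = 5.734 on the right.
Continuity of ψ and ψ′ at the step yields the reflection amplitude r = (k₁ − k₂)/(k₁ + k₂) = 0.09533; thus R = |r|² = 0.009088, T = 0.9909.

T = 0.991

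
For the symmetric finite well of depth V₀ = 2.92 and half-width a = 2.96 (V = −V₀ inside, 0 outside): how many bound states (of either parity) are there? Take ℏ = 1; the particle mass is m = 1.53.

N = 6

The dimensionless depth is z₀ = a√(2mV₀)/ℏ = 2.96 × √(8.935) = 8.848.
A new bound state (alternating even/odd) appears each time z₀ passes a multiple of π/2, so N = ⌊2z₀/π⌋ + 1 = ⌊5.633⌋ + 1 = 6.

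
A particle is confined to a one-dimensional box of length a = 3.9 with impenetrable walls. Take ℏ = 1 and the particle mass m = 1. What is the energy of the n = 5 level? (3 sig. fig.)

E = 8.11

Requiring ψ(0) = ψ(a) = 0 quantises k = nπ/a, hence E_n = ℏ²k²/2m = n²π²ℏ²/(2ma²).
E_5 = 5² × π² / (2 × 1 × 3.9²) = 8.111.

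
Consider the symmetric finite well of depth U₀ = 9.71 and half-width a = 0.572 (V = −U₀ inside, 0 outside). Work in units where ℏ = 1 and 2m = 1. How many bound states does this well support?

N = 2

The dimensionless depth is z₀ = a√(2mU₀)/ℏ = 0.572 × √(9.710) = 1.782.
The even/odd transcendental equations gain one root per π/2 in z₀, giving N = 1 + ⌊2z₀/π⌋ = 1 + ⌊1.135⌋ = 2.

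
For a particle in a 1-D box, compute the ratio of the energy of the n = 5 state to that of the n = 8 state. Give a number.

Since E_n ∝ n², the ratio is (5/8)² = 0.390625.

0.390625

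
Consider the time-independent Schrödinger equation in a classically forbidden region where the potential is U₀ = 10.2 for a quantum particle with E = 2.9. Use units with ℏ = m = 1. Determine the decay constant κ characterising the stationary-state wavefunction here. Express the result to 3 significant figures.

κ = 3.82

Since E < U₀ the TISE in this region is ψ'' = κ²ψ with κ = √(2m(U₀ − E))/ℏ.
κ = √(2 × 1 × 7.3) = 3.821.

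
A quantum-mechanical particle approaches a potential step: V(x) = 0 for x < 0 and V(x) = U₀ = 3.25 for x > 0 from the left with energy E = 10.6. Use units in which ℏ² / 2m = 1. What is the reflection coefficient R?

R = 0.00833

The wavenumbers are k₁ = √(2mE)/ℏ = 3.256 on the left and k₂ = √(2m(E − U₀))/ℏ = 2.711 on the right.
Continuity of ψ and ψ′ at the step yields the reflection amplitude r = (k₁ − k₂)/(k₁ + k₂) = 0.09128; thus R = |r|² = 0.008333, T = 0.9917.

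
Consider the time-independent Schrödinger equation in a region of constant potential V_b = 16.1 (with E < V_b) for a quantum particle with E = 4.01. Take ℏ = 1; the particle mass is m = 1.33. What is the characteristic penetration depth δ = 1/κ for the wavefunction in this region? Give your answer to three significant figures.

δ = 0.176

Since E < V_b the TISE in this region is ψ'' = κ²ψ with κ = √(2m(V_b − E))/ℏ.
κ = √(2 × 1.33 × 12.09) = 5.671. The penetration depth is δ = 1/κ = 0.176.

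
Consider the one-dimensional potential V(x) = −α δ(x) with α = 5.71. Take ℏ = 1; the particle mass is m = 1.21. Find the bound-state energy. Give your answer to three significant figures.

E = -19.7

For x ≠ 0 the bound state is ψ ∝ e^{−κ|x|}; integrating the TISE across the delta gives the cusp condition 2κ = 2mα/ℏ², so κ = 6.909.
Then E = −ℏ²κ²/(2m) = −mα²/(2ℏ²) = -19.73.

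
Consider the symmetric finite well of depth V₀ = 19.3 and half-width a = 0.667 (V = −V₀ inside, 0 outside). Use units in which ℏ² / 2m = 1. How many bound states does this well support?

N = 2

Define the well-strength parameter z₀ = (a/ℏ)√(2mV₀) = 0.667 × √(2·0.5·19.3) = 2.930.
A new bound state (alternating even/odd) appears each time z₀ passes a multiple of π/2, so N = ⌊2z₀/π⌋ + 1 = ⌊1.865⌋ + 1 = 2.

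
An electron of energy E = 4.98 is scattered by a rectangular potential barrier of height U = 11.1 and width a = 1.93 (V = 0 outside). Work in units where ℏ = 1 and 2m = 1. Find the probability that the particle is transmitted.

E < U: inside the barrier ψ ∝ e^{±κx} with κ = √(2m(U − E))/ℏ = 2.474.
κa = 4.775, sinh(κa) = 59.22.
The exact tunnelling result is T⁻¹ = 1 + U² sinh²(κa) / [4E(U − E)] = 3546, so T = 0.000282.

T = 0.000282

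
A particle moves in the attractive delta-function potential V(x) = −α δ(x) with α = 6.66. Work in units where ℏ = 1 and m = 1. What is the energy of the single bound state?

E = -22.2

The bound state is ψ(x) = √κ e^{−κ|x|}. The derivative jump ψ'(0⁺) − ψ'(0⁻) = −(2mα/ℏ²)ψ(0) fixes κ = mα/ℏ² = 6.660.
Then E = −ℏ²κ²/(2m) = −mα²/(2ℏ²) = -22.18.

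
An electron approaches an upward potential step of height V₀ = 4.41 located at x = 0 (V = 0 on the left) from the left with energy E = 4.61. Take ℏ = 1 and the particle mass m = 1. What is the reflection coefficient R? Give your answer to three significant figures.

R = 0.429

On each side the TISE gives plane waves with k = √(2m(E − V))/ℏ: k₁ = √(2·1·4.61) = 3.036, k₂ = √(2·1·0.2) = 0.6325.
Matching ψ and ψ′ at x = 0 gives r = (k₁ − k₂)/(k₁ + k₂), so R = r² = 0.4293 and T = 1 − R = 0.5707.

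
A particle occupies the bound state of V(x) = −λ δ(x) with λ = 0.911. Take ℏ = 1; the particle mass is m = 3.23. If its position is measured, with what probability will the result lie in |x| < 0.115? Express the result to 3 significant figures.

The normalised bound state is ψ = √κ e^{−κ|x|} with κ = mλ/ℏ² = 2.943.
P(|x| < d) = ∫_{−d}^{d} κ e^{−2κ|x|} dx = 1 − e^{−2κd} = 1 − e^{−0.6768} = 0.4918.

P = 0.492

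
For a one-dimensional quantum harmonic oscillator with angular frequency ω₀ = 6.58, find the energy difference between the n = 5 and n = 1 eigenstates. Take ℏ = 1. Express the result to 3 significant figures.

ΔE = 26.3

E_n = ℏω₀(n + ½), so ΔE = (5 − 1) ℏω₀ = 4 × 6.58 = 26.32.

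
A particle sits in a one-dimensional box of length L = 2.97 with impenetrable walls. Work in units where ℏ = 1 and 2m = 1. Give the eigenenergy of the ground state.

Requiring ψ(0) = ψ(L) = 0 quantises k = nπ/L, hence E_n = ℏ²k²/2m = n²π²ℏ²/(2mL²).
E_1 = 1² × π² / (2 × 0.5 × 2.97²) = 1.119.

E = 1.12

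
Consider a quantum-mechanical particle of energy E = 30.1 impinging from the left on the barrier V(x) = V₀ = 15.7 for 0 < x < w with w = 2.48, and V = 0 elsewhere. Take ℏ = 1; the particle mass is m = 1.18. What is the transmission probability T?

T = 0.886

E > V₀: inside the barrier k₂ = √(2m(E − V₀))/ℏ = 5.830, k₂w = 14.46.
T = [1 + V₀² sin²(k₂w) / (4E(E − V₀))]⁻¹ = 1/1.128 = 0.886.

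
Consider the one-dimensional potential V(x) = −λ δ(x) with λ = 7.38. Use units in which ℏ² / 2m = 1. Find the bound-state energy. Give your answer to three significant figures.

E = -13.6

For x ≠ 0 the bound state is ψ ∝ e^{−κ|x|}; integrating the TISE across the delta gives the cusp condition 2κ = 2mλ/ℏ², so κ = 3.690.
Then E = −ℏ²κ²/(2m) = −mλ²/(2ℏ²) = -13.62.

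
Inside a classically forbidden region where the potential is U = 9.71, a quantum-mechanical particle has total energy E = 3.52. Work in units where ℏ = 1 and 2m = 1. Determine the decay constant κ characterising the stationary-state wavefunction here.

Since E < U the TISE in this region is ψ'' = κ²ψ with κ = √(2m(U − E))/ℏ.
κ = √(2 × 0.5 × 6.19) = 2.488.

κ = 2.49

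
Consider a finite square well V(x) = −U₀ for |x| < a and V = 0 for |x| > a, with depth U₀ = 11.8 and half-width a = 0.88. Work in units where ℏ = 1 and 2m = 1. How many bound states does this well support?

N = 2

The dimensionless depth is z₀ = a√(2mU₀)/ℏ = 0.88 × √(11.80) = 3.023.
The even/odd transcendental equations gain one root per π/2 in z₀, giving N = 1 + ⌊2z₀/π⌋ = 1 + ⌊1.924⌋ = 2.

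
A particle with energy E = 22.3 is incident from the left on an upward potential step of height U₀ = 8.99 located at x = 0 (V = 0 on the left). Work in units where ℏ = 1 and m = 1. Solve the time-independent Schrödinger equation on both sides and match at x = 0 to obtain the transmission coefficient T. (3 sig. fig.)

T = 0.984

The wavenumbers are k₁ = √(2mE)/ℏ = 6.678 on the left and k₂ = √(2m(E − U₀))/ℏ = 5.159 on the right.
Continuity of ψ and ψ′ at the step yields the reflection amplitude r = (k₁ − k₂)/(k₁ + k₂) = 0.1283; thus R = |r|² = 0.01646, T = 0.9835.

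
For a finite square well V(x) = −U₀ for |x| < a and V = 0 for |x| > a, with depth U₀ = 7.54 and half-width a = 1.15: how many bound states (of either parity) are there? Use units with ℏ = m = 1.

N = 3

Define the well-strength parameter z₀ = (a/ℏ)√(2mU₀) = 1.15 × √(2·1·7.54) = 4.466.
A new bound state (alternating even/odd) appears each time z₀ passes a multiple of π/2, so N = ⌊2z₀/π⌋ + 1 = ⌊2.843⌋ + 1 = 3.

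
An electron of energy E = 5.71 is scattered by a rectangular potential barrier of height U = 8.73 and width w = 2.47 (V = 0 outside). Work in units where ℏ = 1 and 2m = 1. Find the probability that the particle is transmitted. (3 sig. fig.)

T = 0.000677

E < U: inside the barrier ψ ∝ e^{±κx} with κ = √(2m(U − E))/ℏ = 1.738.
κw = 4.292, sinh(κw) = 36.56.
The exact tunnelling result is T⁻¹ = 1 + U² sinh²(κw) / [4E(U − E)] = 1478, so T = 0.000677.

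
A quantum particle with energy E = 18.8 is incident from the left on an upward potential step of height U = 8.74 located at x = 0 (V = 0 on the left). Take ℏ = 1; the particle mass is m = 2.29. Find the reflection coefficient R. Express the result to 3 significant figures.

On each side the TISE gives plane waves with k = √(2m(E − V))/ℏ: k₁ = √(2·2.29·18.8) = 9.279, k₂ = √(2·2.29·10.06) = 6.788.
Continuity of ψ and ψ′ at the step yields the reflection amplitude r = (k₁ − k₂)/(k₁ + k₂) = 0.1551; thus R = |r|² = 0.02404, T = 0.9760.

R = 0.0240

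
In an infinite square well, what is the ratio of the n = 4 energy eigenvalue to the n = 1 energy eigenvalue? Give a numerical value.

Since E_n ∝ n², the ratio is (4/1)² = 16.

16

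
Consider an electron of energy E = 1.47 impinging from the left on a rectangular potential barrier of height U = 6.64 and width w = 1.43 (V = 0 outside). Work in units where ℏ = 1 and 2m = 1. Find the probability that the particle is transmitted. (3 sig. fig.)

Since E < U the interior solution is evanescent with decay constant κ = √(2m(U − E))/ℏ = 2.274.
κw = 3.251, sinh(κw) = 12.89.
The exact tunnelling result is T⁻¹ = 1 + U² sinh²(κw) / [4E(U − E)] = 242.2, so T = 0.00413.

T = 0.00413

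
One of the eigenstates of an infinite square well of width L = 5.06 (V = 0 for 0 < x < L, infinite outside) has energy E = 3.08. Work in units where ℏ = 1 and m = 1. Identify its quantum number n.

n = 4

For an infinite well E_n = n²π²ℏ²/(2mL²), so n = (L/πℏ)√(2mE).
n = (5.06/π) × √(2 × 1 × 3.08) = 3.998 → n = 4.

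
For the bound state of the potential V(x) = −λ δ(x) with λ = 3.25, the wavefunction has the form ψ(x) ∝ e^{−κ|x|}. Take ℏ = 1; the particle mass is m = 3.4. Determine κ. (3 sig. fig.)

κ = 11.1

Integrate −(ℏ²/2m)ψ'' − λδ(x)ψ = Eψ from −ε to +ε: the ψ'' term gives ψ'(0⁺) − ψ'(0⁻) and the δ term gives −(2mλ/ℏ²)ψ(0).
With ψ ∝ e^{−κ|x|} this yields −2κ = −2mλ/ℏ², so κ = mλ/ℏ² = 11.05.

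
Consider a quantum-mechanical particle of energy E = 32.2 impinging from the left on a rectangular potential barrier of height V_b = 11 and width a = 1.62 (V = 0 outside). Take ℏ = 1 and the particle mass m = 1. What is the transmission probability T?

Above the barrier the interior wavenumber is k₂ = √(2m(E − V_b))/ℏ = 6.512, giving phase k₂a = 10.55.
Matching at both interfaces gives T⁻¹ = 1 + V_b² sin²(k₂a) / [4E(E − V_b)] = 1.036, hence T = 0.965.

T = 0.965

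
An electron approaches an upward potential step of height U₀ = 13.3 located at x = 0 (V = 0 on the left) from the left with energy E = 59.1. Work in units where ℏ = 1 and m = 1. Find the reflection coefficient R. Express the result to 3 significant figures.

On each side the TISE gives plane waves with k = √(2m(E − V))/ℏ: k₁ = √(2·1·59.1) = 10.87, k₂ = √(2·1·45.8) = 9.571.
Matching ψ and ψ′ at x = 0 gives r = (k₁ − k₂)/(k₁ + k₂), so R = r² = 0.004051 and T = 1 − R = 0.9959.

R = 0.00405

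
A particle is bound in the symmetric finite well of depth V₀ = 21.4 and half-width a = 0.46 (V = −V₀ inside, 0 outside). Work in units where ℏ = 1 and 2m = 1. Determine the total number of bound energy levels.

N = 2

Define the well-strength parameter z₀ = (a/ℏ)√(2mV₀) = 0.46 × √(2·0.5·21.4) = 2.128.
A new bound state (alternating even/odd) appears each time z₀ passes a multiple of π/2, so N = ⌊2z₀/π⌋ + 1 = ⌊1.355⌋ + 1 = 2.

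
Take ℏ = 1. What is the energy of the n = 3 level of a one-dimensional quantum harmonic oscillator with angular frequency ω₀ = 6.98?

Using E_n = (n + ½)ℏω₀: E_3 = 3.5 × 6.98 = 24.43.

E = 24.4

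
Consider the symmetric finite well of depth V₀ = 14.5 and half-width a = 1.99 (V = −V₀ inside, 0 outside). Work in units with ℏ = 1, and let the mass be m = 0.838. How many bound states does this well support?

The dimensionless depth is z₀ = a√(2mV₀)/ℏ = 1.99 × √(24.30) = 9.810.
The even/odd transcendental equations gain one root per π/2 in z₀, giving N = 1 + ⌊2z₀/π⌋ = 1 + ⌊6.245⌋ = 7.

N = 7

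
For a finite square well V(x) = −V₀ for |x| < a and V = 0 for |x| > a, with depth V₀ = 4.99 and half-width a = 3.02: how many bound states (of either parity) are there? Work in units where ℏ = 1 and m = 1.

N = 7

Define the well-strength parameter z₀ = (a/ℏ)√(2mV₀) = 3.02 × √(2·1·4.99) = 9.541.
A new bound state (alternating even/odd) appears each time z₀ passes a multiple of π/2, so N = ⌊2z₀/π⌋ + 1 = ⌊6.074⌋ + 1 = 7.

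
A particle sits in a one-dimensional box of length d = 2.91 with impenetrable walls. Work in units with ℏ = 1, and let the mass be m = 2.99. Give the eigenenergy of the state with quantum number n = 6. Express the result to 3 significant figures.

The infinite-well eigenfunctions ψ_n = √(2/d) sin(nπx/d) vanish at both walls, giving E_n = n²π²ℏ²/(2md²).
E_6 = 6² × π² / (2 × 2.99 × 2.91²) = 7.016.

E = 7.02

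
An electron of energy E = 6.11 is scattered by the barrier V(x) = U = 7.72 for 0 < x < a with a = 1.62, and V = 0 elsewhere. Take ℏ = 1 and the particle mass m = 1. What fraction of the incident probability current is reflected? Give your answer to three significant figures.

R = 0.992

E < U: inside the barrier ψ ∝ e^{±κx} with κ = √(2m(U − E))/ℏ = 1.794.
κa = 2.907, sinh(κa) = 9.123.
The exact tunnelling result is T⁻¹ = 1 + U² sinh²(κa) / [4E(U − E)] = 127.1, so T = 0.00787.
R = 1 − T = 0.992.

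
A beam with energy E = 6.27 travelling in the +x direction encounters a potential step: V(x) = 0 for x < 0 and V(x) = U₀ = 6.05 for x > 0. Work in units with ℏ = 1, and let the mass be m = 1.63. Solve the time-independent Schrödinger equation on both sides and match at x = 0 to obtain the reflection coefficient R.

On each side the TISE gives plane waves with k = √(2m(E − V))/ℏ: k₁ = √(2·1.63·6.27) = 4.521, k₂ = √(2·1.63·0.22) = 0.8469.
Matching ψ and ψ′ at x = 0 gives r = (k₁ − k₂)/(k₁ + k₂), so R = r² = 0.4685 and T = 1 − R = 0.5315.

R = 0.468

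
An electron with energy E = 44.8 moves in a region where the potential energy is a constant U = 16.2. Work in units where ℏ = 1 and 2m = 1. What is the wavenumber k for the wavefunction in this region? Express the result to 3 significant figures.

With E > U the solution is oscillatory, ψ ∝ e^{±ikx} with k = √(2m(E − U))/ℏ.
k = √(2 × 0.5 × 28.6) = 5.348.

k = 5.35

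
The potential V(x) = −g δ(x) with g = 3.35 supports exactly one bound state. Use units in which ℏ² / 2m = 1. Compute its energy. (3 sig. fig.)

E = -2.81

The bound state is ψ(x) = √κ e^{−κ|x|}. The derivative jump ψ'(0⁺) − ψ'(0⁻) = −(2mg/ℏ²)ψ(0) fixes κ = mg/ℏ² = 1.675.
Then E = −ℏ²κ²/(2m) = −mg²/(2ℏ²) = -2.806.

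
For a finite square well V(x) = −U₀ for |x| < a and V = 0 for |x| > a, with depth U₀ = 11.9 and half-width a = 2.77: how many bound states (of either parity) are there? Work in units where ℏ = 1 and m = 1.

N = 9

The dimensionless depth is z₀ = a√(2mU₀)/ℏ = 2.77 × √(23.80) = 13.51.
The even/odd transcendental equations gain one root per π/2 in z₀, giving N = 1 + ⌊2z₀/π⌋ = 1 + ⌊8.603⌋ = 9.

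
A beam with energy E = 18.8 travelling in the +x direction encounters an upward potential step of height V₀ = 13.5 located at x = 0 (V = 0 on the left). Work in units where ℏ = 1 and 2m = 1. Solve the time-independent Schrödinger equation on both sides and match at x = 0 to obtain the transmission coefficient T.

T = 0.906

The wavenumbers are k₁ = √(2mE)/ℏ = 4.336 on the left and k₂ = √(2m(E − V₀))/ℏ = 2.302 on the right.
Matching ψ and ψ′ at x = 0 gives r = (k₁ − k₂)/(k₁ + k₂), so R = r² = 0.09386 and T = 1 − R = 0.9061.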